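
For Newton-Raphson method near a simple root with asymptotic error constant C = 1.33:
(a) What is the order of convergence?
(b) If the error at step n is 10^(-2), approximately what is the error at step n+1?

(a) Newton-Raphson has quadratic (order 2) convergence near simple roots.
    This means |e_{n+1}| ≈ C|e_n|².

(b) With |e_n| = 10^(-2) and C = 1.33:
    |e_{n+1}| ≈ 1.33 × (10^(-2))² = 1.33 × 10^(-4)

(a) 2 (quadratic); (b) |e_{n+1}| ≈ 1.330e-04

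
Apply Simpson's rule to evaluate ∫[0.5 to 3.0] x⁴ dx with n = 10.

f(x) = x⁴
a = 0.5, b = 3.0, n = 10
h = (b - a)/n = 0.250000

Simpson's rule: (h/3)[f(x₀) + 4f(x₁) + 2f(x₂) + ... + f(xₙ)]

x_0 = 0.5000, f(x_0) = 0.062500, coefficient = 1
x_1 = 0.7500, f(x_1) = 0.316406, coefficient = 4
x_2 = 1.0000, f(x_2) = 1.000000, coefficient = 2
x_3 = 1.2500, f(x_3) = 2.441406, coefficient = 4
x_4 = 1.5000, f(x_4) = 5.062500, coefficient = 2
x_5 = 1.7500, f(x_5) = 9.378906, coefficient = 4
x_6 = 2.0000, f(x_6) = 16.000000, coefficient = 2
x_7 = 2.2500, f(x_7) = 25.628906, coefficient = 4
x_8 = 2.5000, f(x_8) = 39.062500, coefficient = 2
x_9 = 2.7500, f(x_9) = 57.191406, coefficient = 4
x_10 = 3.0000, f(x_10) = 81.000000, coefficient = 1

I ≈ (0.250000/3) × 583.140625 = 48.595052
Exact value: 48.593750
Error: 0.001302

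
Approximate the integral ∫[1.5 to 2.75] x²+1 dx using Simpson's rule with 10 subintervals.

f(x) = x²+1
a = 1.5, b = 2.75, n = 10
h = (b - a)/n = 0.125000

Simpson's rule: (h/3)[f(x₀) + 4f(x₁) + 2f(x₂) + ... + f(xₙ)]

x_0 = 1.5000, f(x_0) = 3.250000, coefficient = 1
x_1 = 1.6250, f(x_1) = 3.640625, coefficient = 4
x_2 = 1.7500, f(x_2) = 4.062500, coefficient = 2
x_3 = 1.8750, f(x_3) = 4.515625, coefficient = 4
x_4 = 2.0000, f(x_4) = 5.000000, coefficient = 2
x_5 = 2.1250, f(x_5) = 5.515625, coefficient = 4
x_6 = 2.2500, f(x_6) = 6.062500, coefficient = 2
x_7 = 2.3750, f(x_7) = 6.640625, coefficient = 4
x_8 = 2.5000, f(x_8) = 7.250000, coefficient = 2
x_9 = 2.6250, f(x_9) = 7.890625, coefficient = 4
x_10 = 2.7500, f(x_10) = 8.562500, coefficient = 1

I ≈ (0.125000/3) × 169.375000 = 7.057292
Exact value: 7.057292
Error: 0.000000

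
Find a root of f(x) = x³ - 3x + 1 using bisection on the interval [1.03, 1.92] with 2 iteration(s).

f(x) = x³ - 3x + 1
Initial interval: [1.03, 1.92]

Iteration 1:
  c_1 = (1.030000 + 1.920000)/2 = 1.475000
  f(c_1) = f(1.475000) = -0.215953
  f(a) × f(c) ≥ 0, new interval: [1.475000, 1.920000]
Iteration 2:
  c_2 = (1.475000 + 1.920000)/2 = 1.697500
  f(c_2) = f(1.697500) = 0.798857
  f(a) × f(c) < 0, new interval: [1.475000, 1.697500]

After 2 iteration(s), the approximation is c_2 = 1.697500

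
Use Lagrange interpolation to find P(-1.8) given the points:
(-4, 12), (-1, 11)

Lagrange interpolation formula:
P(x) = Σ yᵢ × Lᵢ(x)
where Lᵢ(x) = Π_{j≠i} (x - xⱼ)/(xᵢ - xⱼ)

L_0(-1.8) = (-1.8 - (-1))/(-4 - (-1)) = 0.266667
L_1(-1.8) = (-1.8 - (-4))/(-1 - (-4)) = 0.733333

P(-1.8) = 12×L_0(-1.8) + 11×L_1(-1.8)
P(-1.8) = 11.266667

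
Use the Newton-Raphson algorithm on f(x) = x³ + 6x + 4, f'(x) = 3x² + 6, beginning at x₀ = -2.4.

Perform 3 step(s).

f(x) = x³ + 6x + 4
f'(x) = 3x² + 6
x₀ = -2.4

Newton-Raphson formula: x_{n+1} = x_n - f(x_n)/f'(x_n)

Iteration 1:
  f(-2.400000) = -24.224000
  f'(-2.400000) = 23.280000
  x_1 = -2.400000 - (-24.224000)/23.280000 = -1.359450
Iteration 2:
  f(-1.359450) = -6.669107
  f'(-1.359450) = 11.544314
  x_2 = -1.359450 - (-6.669107)/11.544314 = -0.781754
Iteration 3:
  f(-0.781754) = -1.168284
  f'(-0.781754) = 7.833417
  x_3 = -0.781754 - (-1.168284)/7.833417 = -0.632613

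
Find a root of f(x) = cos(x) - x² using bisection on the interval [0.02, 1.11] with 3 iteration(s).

f(x) = cos(x) - x²
Initial interval: [0.02, 1.11]

Iteration 1:
  c_1 = (0.020000 + 1.110000)/2 = 0.565000
  f(c_1) = f(0.565000) = 0.525364
  f(a) × f(c) ≥ 0, new interval: [0.565000, 1.110000]
Iteration 2:
  c_2 = (0.565000 + 1.110000)/2 = 0.837500
  f(c_2) = f(0.837500) = -0.032084
  f(a) × f(c) < 0, new interval: [0.565000, 0.837500]
Iteration 3:
  c_3 = (0.565000 + 0.837500)/2 = 0.701250
  f(c_3) = f(0.701250) = 0.272285
  f(a) × f(c) ≥ 0, new interval: [0.701250, 0.837500]

After 3 iteration(s), the approximation is c_3 = 0.701250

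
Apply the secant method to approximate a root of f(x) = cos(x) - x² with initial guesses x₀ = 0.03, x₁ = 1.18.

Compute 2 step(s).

f(x) = cos(x) - x²
x₀ = 0.03, x₁ = 1.18

Secant formula: x_{n+1} = x_n - f(x_n)(x_n - x_{n-1})/(f(x_n) - f(x_{n-1}))

Iteration 1:
  f(0.030000) = 0.998650
  f(1.180000) = -1.011475
  x_2 = 1.180000 - (-1.011475)×(1.180000 - 0.030000)/(-1.011475 - 0.998650)
       = 0.601331
Iteration 2:
  f(1.180000) = -1.011475
  f(0.601331) = 0.462984
  x_3 = 0.601331 - 0.462984×(0.601331 - 1.180000)/(0.462984 - (-1.011475))
       = 0.783035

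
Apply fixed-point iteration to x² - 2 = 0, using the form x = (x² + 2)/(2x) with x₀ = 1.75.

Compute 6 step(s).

Equation: x² - 2 = 0
Fixed-point form: x = (x² + 2)/(2x)
x₀ = 1.75

x_1 = g(1.750000) = 1.446429
x_2 = g(1.446429) = 1.414572
x_3 = g(1.414572) = 1.414214
x_4 = g(1.414214) = 1.414214
x_5 = g(1.414214) = 1.414214
x_6 = g(1.414214) = 1.414214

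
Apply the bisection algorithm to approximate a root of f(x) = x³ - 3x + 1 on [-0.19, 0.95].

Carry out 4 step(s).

f(x) = x³ - 3x + 1
Initial interval: [-0.19, 0.95]

Iteration 1:
  c_1 = (-0.190000 + 0.950000)/2 = 0.380000
  f(c_1) = f(0.380000) = -0.085128
  f(a) × f(c) < 0, new interval: [-0.190000, 0.380000]
Iteration 2:
  c_2 = (-0.190000 + 0.380000)/2 = 0.095000
  f(c_2) = f(0.095000) = 0.715857
  f(a) × f(c) ≥ 0, new interval: [0.095000, 0.380000]
Iteration 3:
  c_3 = (0.095000 + 0.380000)/2 = 0.237500
  f(c_3) = f(0.237500) = 0.300896
  f(a) × f(c) ≥ 0, new interval: [0.237500, 0.380000]
Iteration 4:
  c_4 = (0.237500 + 0.380000)/2 = 0.308750
  f(c_4) = f(0.308750) = 0.103182
  f(a) × f(c) ≥ 0, new interval: [0.308750, 0.380000]

After 4 iteration(s), the approximation is c_4 = 0.308750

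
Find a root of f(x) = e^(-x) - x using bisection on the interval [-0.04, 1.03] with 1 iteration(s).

f(x) = e^(-x) - x
Initial interval: [-0.04, 1.03]

Iteration 1:
  c_1 = (-0.040000 + 1.030000)/2 = 0.495000
  f(c_1) = f(0.495000) = 0.114571
  f(a) × f(c) ≥ 0, new interval: [0.495000, 1.030000]

After 1 iteration(s), the approximation is c_1 = 0.495000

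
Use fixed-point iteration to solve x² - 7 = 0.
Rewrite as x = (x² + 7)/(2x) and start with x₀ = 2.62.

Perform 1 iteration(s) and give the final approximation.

Equation: x² - 7 = 0
Fixed-point form: x = (x² + 7)/(2x)
x₀ = 2.62

x_1 = g(2.620000) = 2.645878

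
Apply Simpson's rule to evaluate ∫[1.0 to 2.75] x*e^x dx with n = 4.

f(x) = x*e^x
a = 1.0, b = 2.75, n = 4
h = (b - a)/n = 0.437500

Simpson's rule: (h/3)[f(x₀) + 4f(x₁) + 2f(x₂) + ... + f(xₙ)]

x_0 = 1.0000, f(x_0) = 2.718282, coefficient = 1
x_1 = 1.4375, f(x_1) = 6.052101, coefficient = 4
x_2 = 1.8750, f(x_2) = 12.226536, coefficient = 2
x_3 = 2.3125, f(x_3) = 23.355423, coefficient = 4
x_4 = 2.7500, f(x_4) = 43.017238, coefficient = 1

I ≈ (0.437500/3) × 187.818686 = 27.390225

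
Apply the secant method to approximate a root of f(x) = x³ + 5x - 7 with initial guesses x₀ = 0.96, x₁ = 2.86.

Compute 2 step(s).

f(x) = x³ + 5x - 7
x₀ = 0.96, x₁ = 2.86

Secant formula: x_{n+1} = x_n - f(x_n)(x_n - x_{n-1})/(f(x_n) - f(x_{n-1}))

Iteration 1:
  f(0.960000) = -1.315264
  f(2.860000) = 30.693656
  x_2 = 2.860000 - 30.693656×(2.860000 - 0.960000)/(30.693656 - (-1.315264))
       = 1.038072
Iteration 2:
  f(2.860000) = 30.693656
  f(1.038072) = -0.691020
  x_3 = 1.038072 - (-0.691020)×(1.038072 - 2.860000)/(-0.691020 - 30.693656)
       = 1.078187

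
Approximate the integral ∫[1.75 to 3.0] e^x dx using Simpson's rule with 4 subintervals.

f(x) = e^x
a = 1.75, b = 3.0, n = 4
h = (b - a)/n = 0.312500

Simpson's rule: (h/3)[f(x₀) + 4f(x₁) + 2f(x₂) + ... + f(xₙ)]

x_0 = 1.7500, f(x_0) = 5.754603, coefficient = 1
x_1 = 2.0625, f(x_1) = 7.865609, coefficient = 4
x_2 = 2.3750, f(x_2) = 10.751013, coefficient = 2
x_3 = 2.6875, f(x_3) = 14.694893, coefficient = 4
x_4 = 3.0000, f(x_4) = 20.085537, coefficient = 1

I ≈ (0.312500/3) × 137.584174 = 14.331685
Exact value: 14.330934
Error: 0.000751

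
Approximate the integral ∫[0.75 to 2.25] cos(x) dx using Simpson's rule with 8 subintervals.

f(x) = cos(x)
a = 0.75, b = 2.25, n = 8
h = (b - a)/n = 0.187500

Simpson's rule: (h/3)[f(x₀) + 4f(x₁) + 2f(x₂) + ... + f(xₙ)]

x_0 = 0.7500, f(x_0) = 0.731689, coefficient = 1
x_1 = 0.9375, f(x_1) = 0.591805, coefficient = 4
x_2 = 1.1250, f(x_2) = 0.431177, coefficient = 2
x_3 = 1.3125, f(x_3) = 0.255434, coefficient = 4
x_4 = 1.5000, f(x_4) = 0.070737, coefficient = 2
x_5 = 1.6875, f(x_5) = -0.116439, coefficient = 4
x_6 = 1.8750, f(x_6) = -0.299534, coefficient = 2
x_7 = 2.0625, f(x_7) = -0.472128, coefficient = 4
x_8 = 2.2500, f(x_8) = -0.628174, coefficient = 1

I ≈ (0.187500/3) × 1.542962 = 0.096435
Exact value: 0.096434
Error: 0.000001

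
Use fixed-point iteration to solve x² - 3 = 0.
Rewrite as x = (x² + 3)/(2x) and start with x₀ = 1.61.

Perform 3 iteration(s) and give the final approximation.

Equation: x² - 3 = 0
Fixed-point form: x = (x² + 3)/(2x)
x₀ = 1.61

x_1 = g(1.610000) = 1.736677
x_2 = g(1.736677) = 1.732057
x_3 = g(1.732057) = 1.732051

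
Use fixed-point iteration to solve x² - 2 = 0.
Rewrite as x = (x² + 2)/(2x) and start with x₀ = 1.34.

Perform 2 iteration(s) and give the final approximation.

Equation: x² - 2 = 0
Fixed-point form: x = (x² + 2)/(2x)
x₀ = 1.34

x_1 = g(1.340000) = 1.416269
x_2 = g(1.416269) = 1.414215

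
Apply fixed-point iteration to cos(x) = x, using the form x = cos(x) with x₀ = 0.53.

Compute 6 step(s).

Equation: cos(x) = x
Fixed-point form: x = cos(x)
x₀ = 0.53

x_1 = g(0.530000) = 0.862807
x_2 = g(0.862807) = 0.650308
x_3 = g(0.650308) = 0.795898
x_4 = g(0.795898) = 0.699644
x_5 = g(0.699644) = 0.765072
x_6 = g(0.765072) = 0.721333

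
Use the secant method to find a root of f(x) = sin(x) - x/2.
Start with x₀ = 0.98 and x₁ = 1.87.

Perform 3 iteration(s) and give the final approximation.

f(x) = sin(x) - x/2
x₀ = 0.98, x₁ = 1.87

Secant formula: x_{n+1} = x_n - f(x_n)(x_n - x_{n-1})/(f(x_n) - f(x_{n-1}))

Iteration 1:
  f(0.980000) = 0.340497
  f(1.870000) = 0.020572
  x_2 = 1.870000 - 0.020572×(1.870000 - 0.980000)/(0.020572 - 0.340497)
       = 1.927228
Iteration 2:
  f(1.870000) = 0.020572
  f(1.927228) = -0.026466
  x_3 = 1.927228 - (-0.026466)×(1.927228 - 1.870000)/(-0.026466 - 0.020572)
       = 1.895028
Iteration 3:
  f(1.927228) = -0.026466
  f(1.895028) = 0.000382
  x_4 = 1.895028 - 0.000382×(1.895028 - 1.927228)/(0.000382 - (-0.026466))
       = 1.895486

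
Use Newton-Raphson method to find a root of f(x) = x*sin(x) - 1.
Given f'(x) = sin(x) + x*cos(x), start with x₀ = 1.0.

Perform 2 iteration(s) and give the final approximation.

f(x) = x*sin(x) - 1
f'(x) = sin(x) + x*cos(x)
x₀ = 1.0

Newton-Raphson formula: x_{n+1} = x_n - f(x_n)/f'(x_n)

Iteration 1:
  f(1.000000) = -0.158529
  f'(1.000000) = 1.381773
  x_1 = 1.000000 - (-0.158529)/1.381773 = 1.114729
Iteration 2:
  f(1.114729) = 0.000794
  f'(1.114729) = 1.388741
  x_2 = 1.114729 - 0.000794/1.388741 = 1.114157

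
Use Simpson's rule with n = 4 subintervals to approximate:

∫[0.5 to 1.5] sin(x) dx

f(x) = sin(x)
a = 0.5, b = 1.5, n = 4
h = (b - a)/n = 0.250000

Simpson's rule: (h/3)[f(x₀) + 4f(x₁) + 2f(x₂) + ... + f(xₙ)]

x_0 = 0.5000, f(x_0) = 0.479426, coefficient = 1
x_1 = 0.7500, f(x_1) = 0.681639, coefficient = 4
x_2 = 1.0000, f(x_2) = 0.841471, coefficient = 2
x_3 = 1.2500, f(x_3) = 0.948985, coefficient = 4
x_4 = 1.5000, f(x_4) = 0.997495, coefficient = 1

I ≈ (0.250000/3) × 9.682356 = 0.806863
Exact value: 0.806845
Error: 0.000018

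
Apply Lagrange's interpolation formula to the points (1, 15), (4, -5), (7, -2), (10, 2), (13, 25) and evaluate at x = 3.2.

Lagrange interpolation formula:
P(x) = Σ yᵢ × Lᵢ(x)
where Lᵢ(x) = Π_{j≠i} (x - xⱼ)/(xᵢ - xⱼ)

L_0(3.2) = (3.2 - 4)/(1 - 4) × (3.2 - 7)/(1 - 7) × (3.2 - 10)/(1 - 10) × (3.2 - 13)/(1 - 13) = 0.104211
L_1(3.2) = (3.2 - 1)/(4 - 1) × (3.2 - 7)/(4 - 7) × (3.2 - 10)/(4 - 10) × (3.2 - 13)/(4 - 13) = 1.146318
L_2(3.2) = (3.2 - 1)/(7 - 1) × (3.2 - 4)/(7 - 4) × (3.2 - 10)/(7 - 10) × (3.2 - 13)/(7 - 13) = -0.361995
L_3(3.2) = (3.2 - 1)/(10 - 1) × (3.2 - 4)/(10 - 4) × (3.2 - 7)/(10 - 7) × (3.2 - 13)/(10 - 13) = 0.134861
L_4(3.2) = (3.2 - 1)/(13 - 1) × (3.2 - 4)/(13 - 4) × (3.2 - 7)/(13 - 7) × (3.2 - 10)/(13 - 10) = -0.023394

P(3.2) = 15×L_0(3.2) + (-5)×L_1(3.2) + (-2)×L_2(3.2) + 2×L_3(3.2) + 25×L_4(3.2)
P(3.2) = -3.759572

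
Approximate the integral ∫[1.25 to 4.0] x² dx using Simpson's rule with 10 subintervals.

f(x) = x²
a = 1.25, b = 4.0, n = 10
h = (b - a)/n = 0.275000

Simpson's rule: (h/3)[f(x₀) + 4f(x₁) + 2f(x₂) + ... + f(xₙ)]

x_0 = 1.2500, f(x_0) = 1.562500, coefficient = 1
x_1 = 1.5250, f(x_1) = 2.325625, coefficient = 4
x_2 = 1.8000, f(x_2) = 3.240000, coefficient = 2
x_3 = 2.0750, f(x_3) = 4.305625, coefficient = 4
x_4 = 2.3500, f(x_4) = 5.522500, coefficient = 2
x_5 = 2.6250, f(x_5) = 6.890625, coefficient = 4
x_6 = 2.9000, f(x_6) = 8.410000, coefficient = 2
x_7 = 3.1750, f(x_7) = 10.080625, coefficient = 4
x_8 = 3.4500, f(x_8) = 11.902500, coefficient = 2
x_9 = 3.7250, f(x_9) = 13.875625, coefficient = 4
x_10 = 4.0000, f(x_10) = 16.000000, coefficient = 1

I ≈ (0.275000/3) × 225.625000 = 20.682292
Exact value: 20.682292
Error: 0.000000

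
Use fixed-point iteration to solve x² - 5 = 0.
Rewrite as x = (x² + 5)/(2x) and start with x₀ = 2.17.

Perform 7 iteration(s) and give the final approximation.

Equation: x² - 5 = 0
Fixed-point form: x = (x² + 5)/(2x)
x₀ = 2.17

x_1 = g(2.170000) = 2.237074
x_2 = g(2.237074) = 2.236068
x_3 = g(2.236068) = 2.236068
x_4 = g(2.236068) = 2.236068
x_5 = g(2.236068) = 2.236068
x_6 = g(2.236068) = 2.236068
x_7 = g(2.236068) = 2.236068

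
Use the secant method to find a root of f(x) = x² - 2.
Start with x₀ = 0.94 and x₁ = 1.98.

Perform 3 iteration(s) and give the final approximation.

f(x) = x² - 2
x₀ = 0.94, x₁ = 1.98

Secant formula: x_{n+1} = x_n - f(x_n)(x_n - x_{n-1})/(f(x_n) - f(x_{n-1}))

Iteration 1:
  f(0.940000) = -1.116400
  f(1.980000) = 1.920400
  x_2 = 1.980000 - 1.920400×(1.980000 - 0.940000)/(1.920400 - (-1.116400))
       = 1.322329
Iteration 2:
  f(1.980000) = 1.920400
  f(1.322329) = -0.251447
  x_3 = 1.322329 - (-0.251447)×(1.322329 - 1.980000)/(-0.251447 - 1.920400)
       = 1.398471
Iteration 3:
  f(1.322329) = -0.251447
  f(1.398471) = -0.044279
  x_4 = 1.398471 - (-0.044279)×(1.398471 - 1.322329)/(-0.044279 - (-0.251447))
       = 1.414745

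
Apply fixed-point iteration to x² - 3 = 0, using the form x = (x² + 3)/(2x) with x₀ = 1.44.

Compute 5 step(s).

Equation: x² - 3 = 0
Fixed-point form: x = (x² + 3)/(2x)
x₀ = 1.44

x_1 = g(1.440000) = 1.761667
x_2 = g(1.761667) = 1.732300
x_3 = g(1.732300) = 1.732051
x_4 = g(1.732051) = 1.732051
x_5 = g(1.732051) = 1.732051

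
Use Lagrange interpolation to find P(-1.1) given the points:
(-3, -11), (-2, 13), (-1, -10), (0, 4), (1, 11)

Lagrange interpolation formula:
P(x) = Σ yᵢ × Lᵢ(x)
where Lᵢ(x) = Π_{j≠i} (x - xⱼ)/(xᵢ - xⱼ)

L_0(-1.1) = (-1.1 - (-2))/(-3 - (-2)) × (-1.1 - (-1))/(-3 - (-1)) × (-1.1 - 0)/(-3 - 0) × (-1.1 - 1)/(-3 - 1) = -0.008663
L_1(-1.1) = (-1.1 - (-3))/(-2 - (-3)) × (-1.1 - (-1))/(-2 - (-1)) × (-1.1 - 0)/(-2 - 0) × (-1.1 - 1)/(-2 - 1) = 0.073150
L_2(-1.1) = (-1.1 - (-3))/(-1 - (-3)) × (-1.1 - (-2))/(-1 - (-2)) × (-1.1 - 0)/(-1 - 0) × (-1.1 - 1)/(-1 - 1) = 0.987525
L_3(-1.1) = (-1.1 - (-3))/(0 - (-3)) × (-1.1 - (-2))/(0 - (-2)) × (-1.1 - (-1))/(0 - (-1)) × (-1.1 - 1)/(0 - 1) = -0.059850
L_4(-1.1) = (-1.1 - (-3))/(1 - (-3)) × (-1.1 - (-2))/(1 - (-2)) × (-1.1 - (-1))/(1 - (-1)) × (-1.1 - 0)/(1 - 0) = 0.007838

P(-1.1) = (-11)×L_0(-1.1) + 13×L_1(-1.1) + (-10)×L_2(-1.1) + 4×L_3(-1.1) + 11×L_4(-1.1)
P(-1.1) = -8.982200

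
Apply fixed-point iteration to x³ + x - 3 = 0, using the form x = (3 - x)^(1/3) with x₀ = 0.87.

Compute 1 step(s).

Equation: x³ + x - 3 = 0
Fixed-point form: x = (3 - x)^(1/3)
x₀ = 0.87

x_1 = g(0.870000) = 1.286648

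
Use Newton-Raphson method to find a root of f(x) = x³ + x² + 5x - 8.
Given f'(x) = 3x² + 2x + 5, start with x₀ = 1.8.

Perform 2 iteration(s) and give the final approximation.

f(x) = x³ + x² + 5x - 8
f'(x) = 3x² + 2x + 5
x₀ = 1.8

Newton-Raphson formula: x_{n+1} = x_n - f(x_n)/f'(x_n)

Iteration 1:
  f(1.800000) = 10.072000
  f'(1.800000) = 18.320000
  x_1 = 1.800000 - 10.072000/18.320000 = 1.250218
Iteration 2:
  f(1.250218) = 1.768286
  f'(1.250218) = 12.189574
  x_2 = 1.250218 - 1.768286/12.189574 = 1.105153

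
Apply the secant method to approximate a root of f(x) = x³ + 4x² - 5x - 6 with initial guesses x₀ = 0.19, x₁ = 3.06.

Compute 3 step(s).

f(x) = x³ + 4x² - 5x - 6
x₀ = 0.19, x₁ = 3.06

Secant formula: x_{n+1} = x_n - f(x_n)(x_n - x_{n-1})/(f(x_n) - f(x_{n-1}))

Iteration 1:
  f(0.190000) = -6.798741
  f(3.060000) = 44.807016
  x_2 = 3.060000 - 44.807016×(3.060000 - 0.190000)/(44.807016 - (-6.798741))
       = 0.568105
Iteration 2:
  f(3.060000) = 44.807016
  f(0.568105) = -7.366200
  x_3 = 0.568105 - (-7.366200)×(0.568105 - 3.060000)/(-7.366200 - 44.807016)
       = 0.919929
Iteration 3:
  f(0.568105) = -7.366200
  f(0.919929) = -6.436060
  x_4 = 0.919929 - (-6.436060)×(0.919929 - 0.568105)/(-6.436060 - (-7.366200))
       = 3.354360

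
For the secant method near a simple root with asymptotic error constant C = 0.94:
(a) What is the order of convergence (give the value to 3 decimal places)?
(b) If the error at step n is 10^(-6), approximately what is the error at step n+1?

(a) Secant method has superlinear convergence with order φ = (1+√5)/2 ≈ 1.618.
    This means |e_{n+1}| ≈ C|e_n|^1.618.

(b) With |e_n| = 10^(-6) and C = 0.94:
    |e_{n+1}| ≈ 0.94 × (10^(-6))^1.618 = 0.94 × 10^(-9.71)

(a) ≈ 1.618 (golden ratio); (b) |e_{n+1}| ≈ 1.840e-10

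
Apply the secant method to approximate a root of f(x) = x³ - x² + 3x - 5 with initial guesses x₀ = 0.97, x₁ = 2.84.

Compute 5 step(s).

f(x) = x³ - x² + 3x - 5
x₀ = 0.97, x₁ = 2.84

Secant formula: x_{n+1} = x_n - f(x_n)(x_n - x_{n-1})/(f(x_n) - f(x_{n-1}))

Iteration 1:
  f(0.970000) = -2.118227
  f(2.840000) = 18.360704
  x_2 = 2.840000 - 18.360704×(2.840000 - 0.970000)/(18.360704 - (-2.118227))
       = 1.163422
Iteration 2:
  f(2.840000) = 18.360704
  f(1.163422) = -1.288532
  x_3 = 1.163422 - (-1.288532)×(1.163422 - 2.840000)/(-1.288532 - 18.360704)
       = 1.273367
Iteration 3:
  f(1.163422) = -1.288532
  f(1.273367) = -0.736645
  x_4 = 1.273367 - (-0.736645)×(1.273367 - 1.163422)/(-0.736645 - (-1.288532))
       = 1.420118
Iteration 4:
  f(1.273367) = -0.736645
  f(1.420118) = 0.107621
  x_5 = 1.420118 - 0.107621×(1.420118 - 1.273367)/(0.107621 - (-0.736645))
       = 1.401411
Iteration 5:
  f(1.420118) = 0.107621
  f(1.401411) = -0.007413
  x_6 = 1.401411 - (-0.007413)×(1.401411 - 1.420118)/(-0.007413 - 0.107621)
       = 1.402617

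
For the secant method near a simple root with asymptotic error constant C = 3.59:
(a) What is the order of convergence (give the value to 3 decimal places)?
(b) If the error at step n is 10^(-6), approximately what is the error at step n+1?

(a) Secant method has superlinear convergence with order φ = (1+√5)/2 ≈ 1.618.
    This means |e_{n+1}| ≈ C|e_n|^1.618.

(b) With |e_n| = 10^(-6) and C = 3.59:
    |e_{n+1}| ≈ 3.59 × (10^(-6))^1.618 = 3.59 × 10^(-9.71)

(a) ≈ 1.618 (golden ratio); (b) |e_{n+1}| ≈ 7.029e-10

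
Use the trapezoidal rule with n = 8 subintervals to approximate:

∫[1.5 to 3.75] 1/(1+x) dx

f(x) = 1/(1+x)
a = 1.5, b = 3.75, n = 8
h = (b - a)/n = 0.281250

Trapezoidal rule: (h/2)[f(x₀) + 2f(x₁) + 2f(x₂) + ... + f(xₙ)]

x_0 = 1.5000, f(x_0) = 0.400000, coefficient = 1
x_1 = 1.7812, f(x_1) = 0.359551, coefficient = 2
x_2 = 2.0625, f(x_2) = 0.326531, coefficient = 2
x_3 = 2.3438, f(x_3) = 0.299065, coefficient = 2
x_4 = 2.6250, f(x_4) = 0.275862, coefficient = 2
x_5 = 2.9062, f(x_5) = 0.256000, coefficient = 2
x_6 = 3.1875, f(x_6) = 0.238806, coefficient = 2
x_7 = 3.4688, f(x_7) = 0.223776, coefficient = 2
x_8 = 3.7500, f(x_8) = 0.210526, coefficient = 1

I ≈ (0.281250/2) × 4.569708 = 0.642615
Exact value: 0.641854
Error: 0.000761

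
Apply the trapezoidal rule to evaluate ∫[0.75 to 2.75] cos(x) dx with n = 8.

f(x) = cos(x)
a = 0.75, b = 2.75, n = 8
h = (b - a)/n = 0.250000

Trapezoidal rule: (h/2)[f(x₀) + 2f(x₁) + 2f(x₂) + ... + f(xₙ)]

x_0 = 0.7500, f(x_0) = 0.731689, coefficient = 1
x_1 = 1.0000, f(x_1) = 0.540302, coefficient = 2
x_2 = 1.2500, f(x_2) = 0.315322, coefficient = 2
x_3 = 1.5000, f(x_3) = 0.070737, coefficient = 2
x_4 = 1.7500, f(x_4) = -0.178246, coefficient = 2
x_5 = 2.0000, f(x_5) = -0.416147, coefficient = 2
x_6 = 2.2500, f(x_6) = -0.628174, coefficient = 2
x_7 = 2.5000, f(x_7) = -0.801144, coefficient = 2
x_8 = 2.7500, f(x_8) = -0.924302, coefficient = 1

I ≈ (0.250000/2) × -2.387310 = -0.298414
Exact value: -0.299978
Error: 0.001564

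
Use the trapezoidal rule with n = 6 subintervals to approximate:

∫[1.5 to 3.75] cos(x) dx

f(x) = cos(x)
a = 1.5, b = 3.75, n = 6
h = (b - a)/n = 0.375000

Trapezoidal rule: (h/2)[f(x₀) + 2f(x₁) + 2f(x₂) + ... + f(xₙ)]

x_0 = 1.5000, f(x_0) = 0.070737, coefficient = 1
x_1 = 1.8750, f(x_1) = -0.299534, coefficient = 2
x_2 = 2.2500, f(x_2) = -0.628174, coefficient = 2
x_3 = 2.6250, f(x_3) = -0.869507, coefficient = 2
x_4 = 3.0000, f(x_4) = -0.989992, coefficient = 2
x_5 = 3.3750, f(x_5) = -0.972884, coefficient = 2
x_6 = 3.7500, f(x_6) = -0.820559, coefficient = 1

I ≈ (0.375000/2) × -8.270004 = -1.550626
Exact value: -1.569056
Error: 0.018431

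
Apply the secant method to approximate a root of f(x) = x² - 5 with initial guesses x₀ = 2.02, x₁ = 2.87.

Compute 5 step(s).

f(x) = x² - 5
x₀ = 2.02, x₁ = 2.87

Secant formula: x_{n+1} = x_n - f(x_n)(x_n - x_{n-1})/(f(x_n) - f(x_{n-1}))

Iteration 1:
  f(2.020000) = -0.919600
  f(2.870000) = 3.236900
  x_2 = 2.870000 - 3.236900×(2.870000 - 2.020000)/(3.236900 - (-0.919600))
       = 2.208057
Iteration 2:
  f(2.870000) = 3.236900
  f(2.208057) = -0.124483
  x_3 = 2.208057 - (-0.124483)×(2.208057 - 2.870000)/(-0.124483 - 3.236900)
       = 2.232571
Iteration 3:
  f(2.208057) = -0.124483
  f(2.232571) = -0.015626
  x_4 = 2.232571 - (-0.015626)×(2.232571 - 2.208057)/(-0.015626 - (-0.124483))
       = 2.236090
Iteration 4:
  f(2.232571) = -0.015626
  f(2.236090) = 0.000099
  x_5 = 2.236090 - 0.000099×(2.236090 - 2.232571)/(0.000099 - (-0.015626))
       = 2.236068
Iteration 5:
  f(2.236090) = 0.000099
  f(2.236068) = 0.000000
  x_6 = 2.236068 - 0.000000×(2.236068 - 2.236090)/(0.000000 - 0.000099)
       = 2.236068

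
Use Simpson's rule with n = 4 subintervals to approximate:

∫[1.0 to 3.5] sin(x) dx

f(x) = sin(x)
a = 1.0, b = 3.5, n = 4
h = (b - a)/n = 0.625000

Simpson's rule: (h/3)[f(x₀) + 4f(x₁) + 2f(x₂) + ... + f(xₙ)]

x_0 = 1.0000, f(x_0) = 0.841471, coefficient = 1
x_1 = 1.6250, f(x_1) = 0.998531, coefficient = 4
x_2 = 2.2500, f(x_2) = 0.778073, coefficient = 2
x_3 = 2.8750, f(x_3) = 0.263446, coefficient = 4
x_4 = 3.5000, f(x_4) = -0.350783, coefficient = 1

I ≈ (0.625000/3) × 7.094743 = 1.478072
Exact value: 1.476759
Error: 0.001313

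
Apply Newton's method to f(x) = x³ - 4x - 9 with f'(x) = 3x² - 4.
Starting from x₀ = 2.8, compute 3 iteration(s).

f(x) = x³ - 4x - 9
f'(x) = 3x² - 4
x₀ = 2.8

Newton-Raphson formula: x_{n+1} = x_n - f(x_n)/f'(x_n)

Iteration 1:
  f(2.800000) = 1.752000
  f'(2.800000) = 19.520000
  x_1 = 2.800000 - 1.752000/19.520000 = 2.710246
Iteration 2:
  f(2.710246) = 0.066946
  f'(2.710246) = 18.036299
  x_2 = 2.710246 - 0.066946/18.036299 = 2.706534
Iteration 3:
  f(2.706534) = 0.000112
  f'(2.706534) = 17.975982
  x_3 = 2.706534 - 0.000112/17.975982 = 2.706528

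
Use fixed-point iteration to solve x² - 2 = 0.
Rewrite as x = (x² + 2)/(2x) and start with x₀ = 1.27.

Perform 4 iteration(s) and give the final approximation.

Equation: x² - 2 = 0
Fixed-point form: x = (x² + 2)/(2x)
x₀ = 1.27

x_1 = g(1.270000) = 1.422402
x_2 = g(1.422402) = 1.414237
x_3 = g(1.414237) = 1.414214
x_4 = g(1.414214) = 1.414214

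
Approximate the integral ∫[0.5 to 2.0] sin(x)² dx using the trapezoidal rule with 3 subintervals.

f(x) = sin(x)²
a = 0.5, b = 2.0, n = 3
h = (b - a)/n = 0.500000

Trapezoidal rule: (h/2)[f(x₀) + 2f(x₁) + 2f(x₂) + ... + f(xₙ)]

x_0 = 0.5000, f(x_0) = 0.229849, coefficient = 1
x_1 = 1.0000, f(x_1) = 0.708073, coefficient = 2
x_2 = 1.5000, f(x_2) = 0.994996, coefficient = 2
x_3 = 2.0000, f(x_3) = 0.826822, coefficient = 1

I ≈ (0.500000/2) × 4.462810 = 1.115702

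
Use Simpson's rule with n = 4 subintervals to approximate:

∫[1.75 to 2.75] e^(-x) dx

f(x) = e^(-x)
a = 1.75, b = 2.75, n = 4
h = (b - a)/n = 0.250000

Simpson's rule: (h/3)[f(x₀) + 4f(x₁) + 2f(x₂) + ... + f(xₙ)]

x_0 = 1.7500, f(x_0) = 0.173774, coefficient = 1
x_1 = 2.0000, f(x_1) = 0.135335, coefficient = 4
x_2 = 2.2500, f(x_2) = 0.105399, coefficient = 2
x_3 = 2.5000, f(x_3) = 0.082085, coefficient = 4
x_4 = 2.7500, f(x_4) = 0.063928, coefficient = 1

I ≈ (0.250000/3) × 1.318181 = 0.109848
Exact value: 0.109846
Error: 0.000002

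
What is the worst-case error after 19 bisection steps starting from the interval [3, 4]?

Bisection error bound: |error| ≤ (b-a)/2^n
|error| ≤ (4 - 3)/2^19 = 1/2^19
|error| ≤ 0.0000019073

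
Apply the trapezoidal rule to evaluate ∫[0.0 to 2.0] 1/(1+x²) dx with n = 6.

f(x) = 1/(1+x²)
a = 0.0, b = 2.0, n = 6
h = (b - a)/n = 0.333333

Trapezoidal rule: (h/2)[f(x₀) + 2f(x₁) + 2f(x₂) + ... + f(xₙ)]

x_0 = 0.0000, f(x_0) = 1.000000, coefficient = 1
x_1 = 0.3333, f(x_1) = 0.900000, coefficient = 2
x_2 = 0.6667, f(x_2) = 0.692308, coefficient = 2
x_3 = 1.0000, f(x_3) = 0.500000, coefficient = 2
x_4 = 1.3333, f(x_4) = 0.360000, coefficient = 2
x_5 = 1.6667, f(x_5) = 0.264706, coefficient = 2
x_6 = 2.0000, f(x_6) = 0.200000, coefficient = 1

I ≈ (0.333333/2) × 6.634027 = 1.105671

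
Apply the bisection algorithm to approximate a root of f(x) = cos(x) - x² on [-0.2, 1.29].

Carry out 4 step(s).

f(x) = cos(x) - x²
Initial interval: [-0.2, 1.29]

Iteration 1:
  c_1 = (-0.200000 + 1.290000)/2 = 0.545000
  f(c_1) = f(0.545000) = 0.558102
  f(a) × f(c) ≥ 0, new interval: [0.545000, 1.290000]
Iteration 2:
  c_2 = (0.545000 + 1.290000)/2 = 0.917500
  f(c_2) = f(0.917500) = -0.233999
  f(a) × f(c) < 0, new interval: [0.545000, 0.917500]
Iteration 3:
  c_3 = (0.545000 + 0.917500)/2 = 0.731250
  f(c_3) = f(0.731250) = 0.209614
  f(a) × f(c) ≥ 0, new interval: [0.731250, 0.917500]
Iteration 4:
  c_4 = (0.731250 + 0.917500)/2 = 0.824375
  f(c_4) = f(0.824375) = -0.000578
  f(a) × f(c) < 0, new interval: [0.731250, 0.824375]

After 4 iteration(s), the approximation is c_4 = 0.824375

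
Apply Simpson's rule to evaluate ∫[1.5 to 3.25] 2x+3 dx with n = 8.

f(x) = 2x+3
a = 1.5, b = 3.25, n = 8
h = (b - a)/n = 0.218750

Simpson's rule: (h/3)[f(x₀) + 4f(x₁) + 2f(x₂) + ... + f(xₙ)]

x_0 = 1.5000, f(x_0) = 6.000000, coefficient = 1
x_1 = 1.7188, f(x_1) = 6.437500, coefficient = 4
x_2 = 1.9375, f(x_2) = 6.875000, coefficient = 2
x_3 = 2.1562, f(x_3) = 7.312500, coefficient = 4
x_4 = 2.3750, f(x_4) = 7.750000, coefficient = 2
x_5 = 2.5938, f(x_5) = 8.187500, coefficient = 4
x_6 = 2.8125, f(x_6) = 8.625000, coefficient = 2
x_7 = 3.0312, f(x_7) = 9.062500, coefficient = 4
x_8 = 3.2500, f(x_8) = 9.500000, coefficient = 1

I ≈ (0.218750/3) × 186.000000 = 13.562500
Exact value: 13.562500
Error: 0.000000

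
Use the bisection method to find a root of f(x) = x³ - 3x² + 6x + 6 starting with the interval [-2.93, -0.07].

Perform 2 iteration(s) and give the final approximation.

f(x) = x³ - 3x² + 6x + 6
Initial interval: [-2.93, -0.07]

Iteration 1:
  c_1 = (-2.930000 + (-0.070000))/2 = -1.500000
  f(c_1) = f(-1.500000) = -13.125000
  f(a) × f(c) ≥ 0, new interval: [-1.500000, -0.070000]
Iteration 2:
  c_2 = (-1.500000 + (-0.070000))/2 = -0.785000
  f(c_2) = f(-0.785000) = -1.042412
  f(a) × f(c) ≥ 0, new interval: [-0.785000, -0.070000]

After 2 iteration(s), the approximation is c_2 = -0.785000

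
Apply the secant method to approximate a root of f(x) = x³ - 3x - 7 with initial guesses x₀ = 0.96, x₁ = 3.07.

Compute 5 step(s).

f(x) = x³ - 3x - 7
x₀ = 0.96, x₁ = 3.07

Secant formula: x_{n+1} = x_n - f(x_n)(x_n - x_{n-1})/(f(x_n) - f(x_{n-1}))

Iteration 1:
  f(0.960000) = -8.995264
  f(3.070000) = 12.724443
  x_2 = 3.070000 - 12.724443×(3.070000 - 0.960000)/(12.724443 - (-8.995264))
       = 1.833861
Iteration 2:
  f(3.070000) = 12.724443
  f(1.833861) = -6.334223
  x_3 = 1.833861 - (-6.334223)×(1.833861 - 3.070000)/(-6.334223 - 12.724443)
       = 2.244697
Iteration 3:
  f(1.833861) = -6.334223
  f(2.244697) = -2.423819
  x_4 = 2.244697 - (-2.423819)×(2.244697 - 1.833861)/(-2.423819 - (-6.334223))
       = 2.499348
Iteration 4:
  f(2.244697) = -2.423819
  f(2.499348) = 1.114741
  x_5 = 2.499348 - 1.114741×(2.499348 - 2.244697)/(1.114741 - (-2.423819))
       = 2.419126
Iteration 5:
  f(2.499348) = 1.114741
  f(2.419126) = -0.100235
  x_6 = 2.419126 - (-0.100235)×(2.419126 - 2.499348)/(-0.100235 - 1.114741)
       = 2.425745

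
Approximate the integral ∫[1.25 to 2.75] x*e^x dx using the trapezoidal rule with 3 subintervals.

f(x) = x*e^x
a = 1.25, b = 2.75, n = 3
h = (b - a)/n = 0.500000

Trapezoidal rule: (h/2)[f(x₀) + 2f(x₁) + 2f(x₂) + ... + f(xₙ)]

x_0 = 1.2500, f(x_0) = 4.362929, coefficient = 1
x_1 = 1.7500, f(x_1) = 10.070555, coefficient = 2
x_2 = 2.2500, f(x_2) = 21.347406, coefficient = 2
x_3 = 2.7500, f(x_3) = 43.017238, coefficient = 1

I ≈ (0.500000/2) × 110.216087 = 27.554022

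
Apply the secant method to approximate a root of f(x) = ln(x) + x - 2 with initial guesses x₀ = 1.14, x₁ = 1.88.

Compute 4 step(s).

f(x) = ln(x) + x - 2
x₀ = 1.14, x₁ = 1.88

Secant formula: x_{n+1} = x_n - f(x_n)(x_n - x_{n-1})/(f(x_n) - f(x_{n-1}))

Iteration 1:
  f(1.140000) = -0.728972
  f(1.880000) = 0.511272
  x_2 = 1.880000 - 0.511272×(1.880000 - 1.140000)/(0.511272 - (-0.728972))
       = 1.574946
Iteration 2:
  f(1.880000) = 0.511272
  f(1.574946) = 0.029167
  x_3 = 1.574946 - 0.029167×(1.574946 - 1.880000)/(0.029167 - 0.511272)
       = 1.556490
Iteration 3:
  f(1.574946) = 0.029167
  f(1.556490) = -0.001076
  x_4 = 1.556490 - (-0.001076)×(1.556490 - 1.574946)/(-0.001076 - 0.029167)
       = 1.557147
Iteration 4:
  f(1.556490) = -0.001076
  f(1.557147) = 0.000002
  x_5 = 1.557147 - 0.000002×(1.557147 - 1.556490)/(0.000002 - (-0.001076))
       = 1.557146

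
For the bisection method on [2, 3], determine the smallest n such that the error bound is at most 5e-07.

We need (b-a)/2^n ≤ 5e-07
(3 - 2)/2^n ≤ 5e-07
1/2^n ≤ 5e-07
2^n ≥ 2000000
n ≥ log₂(2000000) = 20.93
n ≥ 21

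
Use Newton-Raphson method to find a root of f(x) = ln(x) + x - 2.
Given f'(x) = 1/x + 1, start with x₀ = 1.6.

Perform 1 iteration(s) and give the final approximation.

f(x) = ln(x) + x - 2
f'(x) = 1/x + 1
x₀ = 1.6

Newton-Raphson formula: x_{n+1} = x_n - f(x_n)/f'(x_n)

Iteration 1:
  f(1.600000) = 0.070004
  f'(1.600000) = 1.625000
  x_1 = 1.600000 - 0.070004/1.625000 = 1.556921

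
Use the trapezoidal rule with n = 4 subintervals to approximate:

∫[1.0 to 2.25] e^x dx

f(x) = e^x
a = 1.0, b = 2.25, n = 4
h = (b - a)/n = 0.312500

Trapezoidal rule: (h/2)[f(x₀) + 2f(x₁) + 2f(x₂) + ... + f(xₙ)]

x_0 = 1.0000, f(x_0) = 2.718282, coefficient = 1
x_1 = 1.3125, f(x_1) = 3.715451, coefficient = 2
x_2 = 1.6250, f(x_2) = 5.078419, coefficient = 2
x_3 = 1.9375, f(x_3) = 6.941376, coefficient = 2
x_4 = 2.2500, f(x_4) = 9.487736, coefficient = 1

I ≈ (0.312500/2) × 43.676509 = 6.824455
Exact value: 6.769454
Error: 0.055001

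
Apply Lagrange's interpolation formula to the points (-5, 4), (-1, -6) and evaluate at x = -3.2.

Lagrange interpolation formula:
P(x) = Σ yᵢ × Lᵢ(x)
where Lᵢ(x) = Π_{j≠i} (x - xⱼ)/(xᵢ - xⱼ)

L_0(-3.2) = (-3.2 - (-1))/(-5 - (-1)) = 0.550000
L_1(-3.2) = (-3.2 - (-5))/(-1 - (-5)) = 0.450000

P(-3.2) = 4×L_0(-3.2) + (-6)×L_1(-3.2)
P(-3.2) = -0.500000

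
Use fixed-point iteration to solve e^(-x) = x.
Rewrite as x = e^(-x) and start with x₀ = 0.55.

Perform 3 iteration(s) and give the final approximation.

Equation: e^(-x) = x
Fixed-point form: x = e^(-x)
x₀ = 0.55

x_1 = g(0.550000) = 0.576950
x_2 = g(0.576950) = 0.561609
x_3 = g(0.561609) = 0.570291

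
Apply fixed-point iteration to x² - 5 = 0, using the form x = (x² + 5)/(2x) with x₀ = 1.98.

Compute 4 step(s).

Equation: x² - 5 = 0
Fixed-point form: x = (x² + 5)/(2x)
x₀ = 1.98

x_1 = g(1.980000) = 2.252626
x_2 = g(2.252626) = 2.236129
x_3 = g(2.236129) = 2.236068
x_4 = g(2.236068) = 2.236068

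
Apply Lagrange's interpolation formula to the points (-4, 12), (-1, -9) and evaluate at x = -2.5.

Lagrange interpolation formula:
P(x) = Σ yᵢ × Lᵢ(x)
where Lᵢ(x) = Π_{j≠i} (x - xⱼ)/(xᵢ - xⱼ)

L_0(-2.5) = (-2.5 - (-1))/(-4 - (-1)) = 0.500000
L_1(-2.5) = (-2.5 - (-4))/(-1 - (-4)) = 0.500000

P(-2.5) = 12×L_0(-2.5) + (-9)×L_1(-2.5)
P(-2.5) = 1.500000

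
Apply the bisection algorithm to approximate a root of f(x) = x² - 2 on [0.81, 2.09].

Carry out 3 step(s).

f(x) = x² - 2
Initial interval: [0.81, 2.09]

Iteration 1:
  c_1 = (0.810000 + 2.090000)/2 = 1.450000
  f(c_1) = f(1.450000) = 0.102500
  f(a) × f(c) < 0, new interval: [0.810000, 1.450000]
Iteration 2:
  c_2 = (0.810000 + 1.450000)/2 = 1.130000
  f(c_2) = f(1.130000) = -0.723100
  f(a) × f(c) ≥ 0, new interval: [1.130000, 1.450000]
Iteration 3:
  c_3 = (1.130000 + 1.450000)/2 = 1.290000
  f(c_3) = f(1.290000) = -0.335900
  f(a) × f(c) ≥ 0, new interval: [1.290000, 1.450000]

After 3 iteration(s), the approximation is c_3 = 1.290000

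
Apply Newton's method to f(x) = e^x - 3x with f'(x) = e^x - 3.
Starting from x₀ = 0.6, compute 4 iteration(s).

f(x) = e^x - 3x
f'(x) = e^x - 3
x₀ = 0.6

Newton-Raphson formula: x_{n+1} = x_n - f(x_n)/f'(x_n)

Iteration 1:
  f(0.600000) = 0.022119
  f'(0.600000) = -1.177881
  x_1 = 0.600000 - 0.022119/(-1.177881) = 0.618778
Iteration 2:
  f(0.618778) = 0.000323
  f'(0.618778) = -1.143341
  x_2 = 0.618778 - 0.000323/(-1.143341) = 0.619061
Iteration 3:
  f(0.619061) = 0.000000
  f'(0.619061) = -1.142816
  x_3 = 0.619061 - 0.000000/(-1.142816) = 0.619061
Iteration 4:
  f(0.619061) = 0.000000
  f'(0.619061) = -1.142816
  x_4 = 0.619061 - 0.000000/(-1.142816) = 0.619061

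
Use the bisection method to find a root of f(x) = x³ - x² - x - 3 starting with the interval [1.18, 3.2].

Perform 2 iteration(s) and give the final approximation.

f(x) = x³ - x² - x - 3
Initial interval: [1.18, 3.2]

Iteration 1:
  c_1 = (1.180000 + 3.200000)/2 = 2.190000
  f(c_1) = f(2.190000) = 0.517359
  f(a) × f(c) < 0, new interval: [1.180000, 2.190000]
Iteration 2:
  c_2 = (1.180000 + 2.190000)/2 = 1.685000
  f(c_2) = f(1.685000) = -2.740131
  f(a) × f(c) ≥ 0, new interval: [1.685000, 2.190000]

After 2 iteration(s), the approximation is c_2 = 1.685000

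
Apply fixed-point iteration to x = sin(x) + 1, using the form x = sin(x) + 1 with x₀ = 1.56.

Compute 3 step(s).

Equation: x = sin(x) + 1
Fixed-point form: x = sin(x) + 1
x₀ = 1.56

x_1 = g(1.560000) = 1.999942
x_2 = g(1.999942) = 1.909322
x_3 = g(1.909322) = 1.943245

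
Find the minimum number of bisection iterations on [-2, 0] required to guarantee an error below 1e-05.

We need (b-a)/2^n ≤ 1e-05
(0 - (-2))/2^n ≤ 1e-05
2/2^n ≤ 1e-05
2^n ≥ 200000
n ≥ log₂(200000) = 17.61
n ≥ 18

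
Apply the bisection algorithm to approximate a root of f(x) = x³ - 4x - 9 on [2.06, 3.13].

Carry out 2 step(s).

f(x) = x³ - 4x - 9
Initial interval: [2.06, 3.13]

Iteration 1:
  c_1 = (2.060000 + 3.130000)/2 = 2.595000
  f(c_1) = f(2.595000) = -1.905205
  f(a) × f(c) ≥ 0, new interval: [2.595000, 3.130000]
Iteration 2:
  c_2 = (2.595000 + 3.130000)/2 = 2.862500
  f(c_2) = f(2.862500) = 3.005057
  f(a) × f(c) < 0, new interval: [2.595000, 2.862500]

After 2 iteration(s), the approximation is c_2 = 2.862500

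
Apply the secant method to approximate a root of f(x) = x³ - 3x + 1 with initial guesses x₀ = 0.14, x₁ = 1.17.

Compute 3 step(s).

f(x) = x³ - 3x + 1
x₀ = 0.14, x₁ = 1.17

Secant formula: x_{n+1} = x_n - f(x_n)(x_n - x_{n-1})/(f(x_n) - f(x_{n-1}))

Iteration 1:
  f(0.140000) = 0.582744
  f(1.170000) = -0.908387
  x_2 = 1.170000 - (-0.908387)×(1.170000 - 0.140000)/(-0.908387 - 0.582744)
       = 0.542531
Iteration 2:
  f(1.170000) = -0.908387
  f(0.542531) = -0.467904
  x_3 = 0.542531 - (-0.467904)×(0.542531 - 1.170000)/(-0.467904 - (-0.908387))
       = -0.124000
Iteration 3:
  f(0.542531) = -0.467904
  f(-0.124000) = 1.370094
  x_4 = -0.124000 - 1.370094×(-0.124000 - 0.542531)/(1.370094 - (-0.467904))
       = 0.372850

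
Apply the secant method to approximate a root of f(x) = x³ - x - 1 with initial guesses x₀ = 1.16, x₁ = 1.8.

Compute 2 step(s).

f(x) = x³ - x - 1
x₀ = 1.16, x₁ = 1.8

Secant formula: x_{n+1} = x_n - f(x_n)(x_n - x_{n-1})/(f(x_n) - f(x_{n-1}))

Iteration 1:
  f(1.160000) = -0.599104
  f(1.800000) = 3.032000
  x_2 = 1.800000 - 3.032000×(1.800000 - 1.160000)/(3.032000 - (-0.599104))
       = 1.265595
Iteration 2:
  f(1.800000) = 3.032000
  f(1.265595) = -0.238452
  x_3 = 1.265595 - (-0.238452)×(1.265595 - 1.800000)/(-0.238452 - 3.032000)
       = 1.304559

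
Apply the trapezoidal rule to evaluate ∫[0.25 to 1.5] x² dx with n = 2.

f(x) = x²
a = 0.25, b = 1.5, n = 2
h = (b - a)/n = 0.625000

Trapezoidal rule: (h/2)[f(x₀) + 2f(x₁) + 2f(x₂) + ... + f(xₙ)]

x_0 = 0.2500, f(x_0) = 0.062500, coefficient = 1
x_1 = 0.8750, f(x_1) = 0.765625, coefficient = 2
x_2 = 1.5000, f(x_2) = 2.250000, coefficient = 1

I ≈ (0.625000/2) × 3.843750 = 1.201172
Exact value: 1.119792
Error: 0.081380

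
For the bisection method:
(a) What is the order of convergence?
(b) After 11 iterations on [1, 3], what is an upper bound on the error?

(a) Bisection has linear (order 1) convergence; the error is halved each step.

(b) Error bound = (b-a)/2^n = (3 - 1)/2^{11}
    = 2/2^{11}

(a) 1 (linear); (b) error ≤ 9.77e-04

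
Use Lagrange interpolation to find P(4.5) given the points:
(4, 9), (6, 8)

Lagrange interpolation formula:
P(x) = Σ yᵢ × Lᵢ(x)
where Lᵢ(x) = Π_{j≠i} (x - xⱼ)/(xᵢ - xⱼ)

L_0(4.5) = (4.5 - 6)/(4 - 6) = 0.750000
L_1(4.5) = (4.5 - 4)/(6 - 4) = 0.250000

P(4.5) = 9×L_0(4.5) + 8×L_1(4.5)
P(4.5) = 8.750000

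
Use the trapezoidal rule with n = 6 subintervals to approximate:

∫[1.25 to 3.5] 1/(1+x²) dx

f(x) = 1/(1+x²)
a = 1.25, b = 3.5, n = 6
h = (b - a)/n = 0.375000

Trapezoidal rule: (h/2)[f(x₀) + 2f(x₁) + 2f(x₂) + ... + f(xₙ)]

x_0 = 1.2500, f(x_0) = 0.390244, coefficient = 1
x_1 = 1.6250, f(x_1) = 0.274678, coefficient = 2
x_2 = 2.0000, f(x_2) = 0.200000, coefficient = 2
x_3 = 2.3750, f(x_3) = 0.150588, coefficient = 2
x_4 = 2.7500, f(x_4) = 0.116788, coefficient = 2
x_5 = 3.1250, f(x_5) = 0.092888, coefficient = 2
x_6 = 3.5000, f(x_6) = 0.075472, coefficient = 1

I ≈ (0.375000/2) × 2.135601 = 0.400425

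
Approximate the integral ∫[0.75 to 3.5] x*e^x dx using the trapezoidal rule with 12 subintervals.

f(x) = x*e^x
a = 0.75, b = 3.5, n = 12
h = (b - a)/n = 0.229167

Trapezoidal rule: (h/2)[f(x₀) + 2f(x₁) + 2f(x₂) + ... + f(xₙ)]

x_0 = 0.7500, f(x_0) = 1.587750, coefficient = 1
x_1 = 0.9792, f(x_1) = 2.606774, coefficient = 2
x_2 = 1.2083, f(x_2) = 4.045379, coefficient = 2
x_3 = 1.4375, f(x_3) = 6.052101, coefficient = 2
x_4 = 1.6667, f(x_4) = 8.824150, coefficient = 2
x_5 = 1.8958, f(x_5) = 12.622638, coefficient = 2
x_6 = 2.1250, f(x_6) = 17.792407, coefficient = 2
x_7 = 2.3542, f(x_7) = 24.787847, coefficient = 2
x_8 = 2.5833, f(x_8) = 34.206439, coefficient = 2
x_9 = 2.8125, f(x_9) = 46.832330, coefficient = 2
x_10 = 3.0417, f(x_10) = 63.692848, coefficient = 2
x_11 = 3.2708, f(x_11) = 86.131752, coefficient = 2
x_12 = 3.5000, f(x_12) = 115.904082, coefficient = 1

I ≈ (0.229167/2) × 732.681159 = 83.953049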